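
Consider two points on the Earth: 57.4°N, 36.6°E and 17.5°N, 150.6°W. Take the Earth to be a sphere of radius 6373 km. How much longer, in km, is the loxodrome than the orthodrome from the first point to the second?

Great circle: cos σ = sin φ₁ sin φ₂ + cos φ₁ cos φ₂ cos Δλ,  σ = 1.8301 rad → d_gc = 11663.5 km
Rhumb line: Δψ = -0.9193, q = Δφ/Δψ = 0.7575, d_rh = R√(Δφ²+q²Δλ²) = 15221.8 km
Excess = 15221.8 − 11663.5 = 3558.3 ≈ 3558 km

3558 km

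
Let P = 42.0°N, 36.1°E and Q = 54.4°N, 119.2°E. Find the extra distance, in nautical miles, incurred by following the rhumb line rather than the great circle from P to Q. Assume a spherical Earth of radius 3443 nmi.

Great circle: cos σ = sin φ₁ sin φ₂ + cos φ₁ cos φ₂ cos Δλ,  σ = 0.9322 rad → d_gc = 3209.7 nmi
Rhumb line: Δψ = +0.3269, q = Δφ/Δψ = 0.6619, d_rh = R√(Δφ²+q²Δλ²) = 3388.5 nmi
Excess = 3388.5 − 3209.7 = 178.8 ≈ 179 nmi

179 nmi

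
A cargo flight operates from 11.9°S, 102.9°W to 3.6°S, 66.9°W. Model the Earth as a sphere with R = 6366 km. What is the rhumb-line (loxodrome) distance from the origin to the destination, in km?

Δψ = ln[tan(π/4+φ₂/2)/tan(π/4+φ₁/2)] = +0.1463;  Δφ = +0.1449 rad,  Δλ = +0.6283 rad
q = Δφ/Δψ = 0.9900
d = R·√(Δφ² + q²Δλ²) = 6366·0.63866 = 4066 km

4066 km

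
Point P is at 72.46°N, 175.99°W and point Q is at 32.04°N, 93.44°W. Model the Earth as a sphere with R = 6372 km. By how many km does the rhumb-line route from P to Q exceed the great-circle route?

391 km

Great circle: cos σ = sin φ₁ sin φ₂ + cos φ₁ cos φ₂ cos Δλ,  σ = 1.0016 rad → d_gc = 6382.084 km
Rhumb line: Δψ = -1.2782, q = Δφ/Δψ = 0.5519, d_rh = R√(Δφ²+q²Δλ²) = 6773.582 km
Excess = 6773.582 − 6382.084 = 391.498 ≈ 391 km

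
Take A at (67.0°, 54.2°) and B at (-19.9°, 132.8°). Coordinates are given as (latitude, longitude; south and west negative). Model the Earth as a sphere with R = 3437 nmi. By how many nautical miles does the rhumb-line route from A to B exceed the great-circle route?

143 nmi

Great circle: cos σ = sin φ₁ sin φ₂ + cos φ₁ cos φ₂ cos Δλ,  σ = 1.8139 rad → d_gc = 6234.3 nmi
Rhumb line: Δψ = -1.9468, q = Δφ/Δψ = 0.7791, d_rh = R√(Δφ²+q²Δλ²) = 6377.0 nmi
Excess = 6377.0 − 6234.3 = 142.7 ≈ 143 nmi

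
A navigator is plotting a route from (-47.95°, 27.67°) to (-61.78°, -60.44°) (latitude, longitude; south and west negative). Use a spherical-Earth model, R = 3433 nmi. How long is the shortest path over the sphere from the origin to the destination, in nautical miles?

2896 nmi

Haversine: a = sin²(Δφ/2)+cos φ₁ cos φ₂ sin²(Δλ/2) = 0.16763;  σ = 2·atan2(√a,√(1−a))
σ = 48.337° → d = Rσ = 3433·0.84365 = 2896 nmi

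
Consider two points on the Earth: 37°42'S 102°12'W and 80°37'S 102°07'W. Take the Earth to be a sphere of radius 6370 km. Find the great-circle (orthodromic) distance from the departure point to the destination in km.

cos σ = sin φ₁ sin φ₂ + cos φ₁ cos φ₂ cos Δλ
      = sin(-37.70°)sin(-80.62°) + cos(-37.70°)cos(-80.62°)cos(0.08°) = 0.7323
σ = 42.917° → d = Rσ = 6370·0.74904 = 4771 km

4771 km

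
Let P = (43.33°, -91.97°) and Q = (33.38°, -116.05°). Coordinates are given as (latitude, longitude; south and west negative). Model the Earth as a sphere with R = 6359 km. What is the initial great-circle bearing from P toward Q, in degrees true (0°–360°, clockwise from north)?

N = sin Δλ·cos φ₂ = -0.3407;  D = cos φ₁ sin φ₂ − sin φ₁ cos φ₂ cos Δλ = -0.1229
initial course = atan2(N, D) = 250.16°

250.2°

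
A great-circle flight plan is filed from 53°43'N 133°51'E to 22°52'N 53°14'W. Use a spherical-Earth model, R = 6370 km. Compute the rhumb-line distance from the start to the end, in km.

Δψ = ln[tan(π/4+φ₂/2)/tan(π/4+φ₁/2)] = -0.7057;  Δφ = -0.5384 rad,  Δλ = +3.0180 rad
q = Δφ/Δψ = 0.7630
d = R·√(Δφ² + q²Δλ²) = 6370·2.36489 = 15064 km

15064 km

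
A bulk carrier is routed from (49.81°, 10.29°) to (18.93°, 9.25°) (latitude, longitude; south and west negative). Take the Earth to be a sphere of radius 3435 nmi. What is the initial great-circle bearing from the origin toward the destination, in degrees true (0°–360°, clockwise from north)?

181.9°

N = sin Δλ·cos φ₂ = -0.0172;  D = cos φ₁ sin φ₂ − sin φ₁ cos φ₂ cos Δλ = -0.5131
initial course = atan2(N, D) = 181.92°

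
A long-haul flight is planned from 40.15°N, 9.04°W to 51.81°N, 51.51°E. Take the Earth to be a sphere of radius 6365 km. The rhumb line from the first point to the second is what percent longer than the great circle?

Great circle: σ = 0.7390 rad → d_gc = Rσ = 4703.8 km
Rhumb: Δφ = +0.2035, Δλ = +1.0568, Δψ = +0.2945, q = Δφ/Δψ = 0.6911 → d_rh = R√(Δφ²+q²Δλ²) = 4825.9 km
Excess = (4825.9 − 4703.8) / 4703.8 = 122.1 / 4703.8 = 2.60% ≈ 2.6%

2.6%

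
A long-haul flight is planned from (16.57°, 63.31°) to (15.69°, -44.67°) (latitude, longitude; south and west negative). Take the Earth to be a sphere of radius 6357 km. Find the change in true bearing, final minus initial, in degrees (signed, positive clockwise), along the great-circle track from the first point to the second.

-41.8°

At departure: θ₁ = atan2(sin Δλ cos φ₂, cos φ₁ sin φ₂ − sin φ₁ cos φ₂ cos Δλ) = 290.59°
At arrival: θ₂ = atan2(sin Δλ cos φ₁, −cos φ₂ sin φ₁ + sin φ₂ cos φ₁ cos Δλ) = 248.75°
Δθ = θ₂ − θ₁ = -41.8°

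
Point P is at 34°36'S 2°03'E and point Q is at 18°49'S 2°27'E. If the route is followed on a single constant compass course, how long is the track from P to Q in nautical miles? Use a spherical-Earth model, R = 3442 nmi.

948 nmi

Rhumb course C = atan2(Δλ, Δψ) with Δψ = ln[tan(π/4+φ₂/2)/tan(π/4+φ₁/2)] = +0.3099, Δλ = +0.0070 → C = 1.29°
d = R·|Δφ| / |cos C| = 3442·0.27547 / 0.99975 = 948 nmi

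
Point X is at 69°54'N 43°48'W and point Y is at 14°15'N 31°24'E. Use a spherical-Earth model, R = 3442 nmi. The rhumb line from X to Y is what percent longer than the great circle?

Great circle: σ = 1.2490 rad → d_gc = Rσ = 4299.1 nmi
Rhumb: Δφ = -0.9713, Δλ = +1.3125, Δψ = -1.4790, q = Δφ/Δψ = 0.6567 → d_rh = R√(Δφ²+q²Δλ²) = 4469.7 nmi
Excess = (4469.7 − 4299.1) / 4299.1 = 170.6 / 4299.1 = 3.97% ≈ 4.0%

4.0%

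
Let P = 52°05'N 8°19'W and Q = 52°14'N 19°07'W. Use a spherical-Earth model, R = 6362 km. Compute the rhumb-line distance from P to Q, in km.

736 km

Δψ = ln[tan(π/4+φ₂/2)/tan(π/4+φ₁/2)] = +0.0043;  Δφ = +0.0026 rad,  Δλ = -0.1885 rad
q = Δφ/Δψ = 0.6135
d = R·√(Δφ² + q²Δλ²) = 6362·0.11567 = 736 km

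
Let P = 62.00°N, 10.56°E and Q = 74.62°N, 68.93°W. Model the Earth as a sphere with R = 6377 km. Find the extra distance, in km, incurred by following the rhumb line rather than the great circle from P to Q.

239 km

Great circle: cos σ = sin φ₁ sin φ₂ + cos φ₁ cos φ₂ cos Δλ,  σ = 0.5073 rad → d_gc = 3235.3 km
Rhumb line: Δψ = +0.6133, q = Δφ/Δψ = 0.3591, d_rh = R√(Δφ²+q²Δλ²) = 3474.0 km
Excess = 3474.0 − 3235.3 = 238.7 ≈ 239 km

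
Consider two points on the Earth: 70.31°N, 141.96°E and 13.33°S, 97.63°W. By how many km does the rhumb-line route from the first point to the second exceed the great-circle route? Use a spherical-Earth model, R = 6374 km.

1029 km

Great circle: cos σ = sin φ₁ sin φ₂ + cos φ₁ cos φ₂ cos Δλ,  σ = 1.9639 rad → d_gc = 12517.7 km
Rhumb line: Δψ = -1.9861, q = Δφ/Δψ = 0.7350, d_rh = R√(Δφ²+q²Δλ²) = 13546.6 km
Excess = 13546.6 − 12517.7 = 1028.9 ≈ 1029 km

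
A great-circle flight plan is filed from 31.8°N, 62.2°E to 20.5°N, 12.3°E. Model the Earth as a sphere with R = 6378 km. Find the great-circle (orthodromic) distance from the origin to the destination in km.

5097 km

cos σ = sin φ₁ sin φ₂ + cos φ₁ cos φ₂ cos Δλ
      = sin(31.80°)sin(20.50°) + cos(31.80°)cos(20.50°)cos(-49.90°) = 0.6973
σ = 45.788° → d = Rσ = 6378·0.79916 = 5097 km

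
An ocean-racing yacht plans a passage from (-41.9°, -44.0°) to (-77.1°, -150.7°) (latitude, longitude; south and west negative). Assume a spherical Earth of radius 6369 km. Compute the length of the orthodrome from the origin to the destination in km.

5880 km

Haversine: a = sin²(Δφ/2)+cos φ₁ cos φ₂ sin²(Δλ/2) = 0.19839;  σ = 2·atan2(√a,√(1−a))
σ = 52.899° → d = Rσ = 6369·0.92326 = 5880 km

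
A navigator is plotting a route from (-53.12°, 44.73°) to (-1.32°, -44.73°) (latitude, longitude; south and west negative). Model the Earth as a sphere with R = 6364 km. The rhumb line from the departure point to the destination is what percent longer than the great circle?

3.1%

Great circle: σ = 1.5467 rad → d_gc = Rσ = 9843.3 km
Rhumb: Δφ = +0.9041, Δλ = -1.5614, Δψ = +1.0753, q = Δφ/Δψ = 0.8408 → d_rh = R√(Δφ²+q²Δλ²) = 10144.1 km
Excess = (10144.1 − 9843.3) / 9843.3 = 300.8 / 9843.3 = 3.06% ≈ 3.1%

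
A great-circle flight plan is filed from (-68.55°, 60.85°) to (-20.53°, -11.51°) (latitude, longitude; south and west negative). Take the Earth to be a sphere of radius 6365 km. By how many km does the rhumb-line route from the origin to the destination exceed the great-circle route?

Great circle: cos σ = sin φ₁ sin φ₂ + cos φ₁ cos φ₂ cos Δλ,  σ = 1.1261 rad → d_gc = 7167.6 km
Rhumb line: Δψ = +1.2976, q = Δφ/Δψ = 0.6459, d_rh = R√(Δφ²+q²Δλ²) = 7444.0 km
Excess = 7444.0 − 7167.6 = 276.4 ≈ 276 km

276 km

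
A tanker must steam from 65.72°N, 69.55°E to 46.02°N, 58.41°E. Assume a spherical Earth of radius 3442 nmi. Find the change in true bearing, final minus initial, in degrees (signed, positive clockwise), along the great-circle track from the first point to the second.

Initial bearing θ₁ = atan2(sin Δλ cos φ₂, cos φ₁ sin φ₂ − sin φ₁ cos φ₂ cos Δλ) = 202.42°
Final bearing θ₂ = (initial bearing from the destination back to the start) + 180° = 193.05°
Δθ = θ₂ − θ₁ = -9.4°

-9.4°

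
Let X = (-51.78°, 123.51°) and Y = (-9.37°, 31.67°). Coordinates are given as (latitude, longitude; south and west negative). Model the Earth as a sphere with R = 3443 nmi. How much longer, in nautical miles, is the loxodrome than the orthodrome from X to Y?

Great circle: cos σ = sin φ₁ sin φ₂ + cos φ₁ cos φ₂ cos Δλ,  σ = 1.4623 rad → d_gc = 5034.6 nmi
Rhumb line: Δψ = +0.8957, q = Δφ/Δψ = 0.8264, d_rh = R√(Δφ²+q²Δλ²) = 5224.6 nmi
Excess = 5224.6 − 5034.6 = 190.0 ≈ 190 nmi

190 nmi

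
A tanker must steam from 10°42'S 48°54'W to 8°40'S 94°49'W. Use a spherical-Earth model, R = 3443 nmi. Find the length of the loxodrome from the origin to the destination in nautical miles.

Δψ = ln[tan(π/4+φ₂/2)/tan(π/4+φ₁/2)] = +0.0360;  Δφ = +0.0355 rad,  Δλ = -0.8014 rad
q = Δφ/Δψ = 0.9857
d = R·√(Δφ² + q²Δλ²) = 3443·0.79073 = 2722 nmi

2722 nmi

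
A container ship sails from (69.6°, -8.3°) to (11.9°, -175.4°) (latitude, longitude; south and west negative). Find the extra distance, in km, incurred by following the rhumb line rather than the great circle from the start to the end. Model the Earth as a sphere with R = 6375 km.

3088 km

Great circle: cos σ = sin φ₁ sin φ₂ + cos φ₁ cos φ₂ cos Δλ,  σ = 1.7105 rad → d_gc = 10904.1 km
Rhumb line: Δψ = -1.5060, q = Δφ/Δψ = 0.6687, d_rh = R√(Δφ²+q²Δλ²) = 13992.4 km
Excess = 13992.4 − 10904.1 = 3088.3 ≈ 3088 km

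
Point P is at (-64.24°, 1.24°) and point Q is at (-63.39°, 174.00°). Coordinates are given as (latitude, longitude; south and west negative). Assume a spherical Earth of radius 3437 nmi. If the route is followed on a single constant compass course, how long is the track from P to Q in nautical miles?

4573 nmi

Δψ = ln[tan(π/4+φ₂/2)/tan(π/4+φ₁/2)] = +0.0336;  Δφ = +0.0148 rad,  Δλ = +3.0152 rad
q = Δφ/Δψ = 0.4412
d = R·√(Δφ² + q²Δλ²) = 3437·1.33050 = 4573 nmi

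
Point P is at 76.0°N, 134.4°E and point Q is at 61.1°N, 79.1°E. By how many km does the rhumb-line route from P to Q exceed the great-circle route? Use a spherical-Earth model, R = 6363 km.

90 km

Great circle: cos σ = sin φ₁ sin φ₂ + cos φ₁ cos φ₂ cos Δλ,  σ = 0.4128 rad → d_gc = 2626.4 km
Rhumb line: Δψ = -0.7413, q = Δφ/Δψ = 0.3508, d_rh = R√(Δφ²+q²Δλ²) = 2716.5 km
Excess = 2716.5 − 2626.4 = 90.1 ≈ 90 km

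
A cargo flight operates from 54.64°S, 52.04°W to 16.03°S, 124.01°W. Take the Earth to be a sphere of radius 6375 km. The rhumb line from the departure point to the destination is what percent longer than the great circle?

Great circle: σ = 1.1622 rad → d_gc = Rσ = 7408.8 km
Rhumb: Δφ = +0.6739, Δλ = -1.2561, Δψ = +0.8598, q = Δφ/Δψ = 0.7837 → d_rh = R√(Δφ²+q²Δλ²) = 7605.4 km
Excess = (7605.4 − 7408.8) / 7408.8 = 196.6 / 7408.8 = 2.654% ≈ 2.7%

2.7%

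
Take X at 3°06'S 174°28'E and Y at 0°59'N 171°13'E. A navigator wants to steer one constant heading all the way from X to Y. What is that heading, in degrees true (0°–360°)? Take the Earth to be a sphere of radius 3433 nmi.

Δψ = ln[tan(π/4+φ₂/2)/tan(π/4+φ₁/2)] = +0.0713
Δλ = -0.0567 rad (taken the short way round)
course = atan2(Δλ, Δψ) = 321.49°

321.5°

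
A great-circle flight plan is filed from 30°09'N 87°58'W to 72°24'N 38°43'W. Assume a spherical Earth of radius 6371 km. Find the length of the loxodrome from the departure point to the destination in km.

5615 km

Δψ = ln[tan(π/4+φ₂/2)/tan(π/4+φ₁/2)] = +1.3132;  Δφ = +0.7374 rad,  Δλ = +0.8596 rad
q = Δφ/Δψ = 0.5615
d = R·√(Δφ² + q²Δλ²) = 6371·0.88132 = 5615 km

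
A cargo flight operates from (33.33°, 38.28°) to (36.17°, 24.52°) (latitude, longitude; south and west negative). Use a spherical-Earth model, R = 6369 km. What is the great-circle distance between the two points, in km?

1295 km

cos σ = sin φ₁ sin φ₂ + cos φ₁ cos φ₂ cos Δλ
      = sin(33.33°)sin(36.17°) + cos(33.33°)cos(36.17°)cos(-13.76°) = 0.9794
σ = 11.646° → d = Rσ = 6369·0.20326 = 1295 km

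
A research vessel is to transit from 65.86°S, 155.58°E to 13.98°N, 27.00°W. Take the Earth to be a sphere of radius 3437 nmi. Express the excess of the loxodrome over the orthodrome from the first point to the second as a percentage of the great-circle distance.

24.6%

Great circle: σ = 2.2356 rad → d_gc = Rσ = 7683.8 nmi
Rhumb: Δφ = +1.3935, Δλ = +3.0966, Δψ = +1.7890, q = Δφ/Δψ = 0.7789 → d_rh = R√(Δφ²+q²Δλ²) = 9573.9 nmi
Excess = (9573.9 − 7683.8) / 7683.8 = 1890.1 / 7683.8 = 24.60% ≈ 24.6%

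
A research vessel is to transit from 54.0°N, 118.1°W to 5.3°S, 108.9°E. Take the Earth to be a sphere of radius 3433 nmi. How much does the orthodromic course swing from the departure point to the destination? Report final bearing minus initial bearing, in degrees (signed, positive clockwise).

Initial bearing θ₁ = atan2(sin Δλ cos φ₂, cos φ₁ sin φ₂ − sin φ₁ cos φ₂ cos Δλ) = 304.21°
Final bearing θ₂ = (initial bearing from the destination back to the start) + 180° = 209.22°
Δθ = θ₂ − θ₁ = -95.0°

-95.0°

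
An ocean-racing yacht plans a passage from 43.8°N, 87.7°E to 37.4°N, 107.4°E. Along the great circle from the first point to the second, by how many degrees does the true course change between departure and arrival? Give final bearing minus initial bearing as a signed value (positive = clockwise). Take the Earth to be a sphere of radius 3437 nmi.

+12.9°

At departure: θ₁ = atan2(sin Δλ cos φ₂, cos φ₁ sin φ₂ − sin φ₁ cos φ₂ cos Δλ) = 106.49°
At arrival: θ₂ = atan2(sin Δλ cos φ₁, −cos φ₂ sin φ₁ + sin φ₂ cos φ₁ cos Δλ) = 119.41°
Δθ = θ₂ − θ₁ = +12.9°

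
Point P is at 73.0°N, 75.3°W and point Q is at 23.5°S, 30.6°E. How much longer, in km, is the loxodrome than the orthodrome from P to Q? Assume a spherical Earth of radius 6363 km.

696 km

Great circle: cos σ = sin φ₁ sin φ₂ + cos φ₁ cos φ₂ cos Δλ,  σ = 2.0429 rad → d_gc = 12999.1 km
Rhumb line: Δψ = -2.3229, q = Δφ/Δψ = 0.7250, d_rh = R√(Δφ²+q²Δλ²) = 13695.3 km
Excess = 13695.3 − 12999.1 = 696.2 ≈ 696 km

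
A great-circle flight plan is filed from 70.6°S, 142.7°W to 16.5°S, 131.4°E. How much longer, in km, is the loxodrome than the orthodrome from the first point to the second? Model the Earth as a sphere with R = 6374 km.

451 km

Great circle: cos σ = sin φ₁ sin φ₂ + cos φ₁ cos φ₂ cos Δλ,  σ = 1.2759 rad → d_gc = 8132.5 km
Rhumb line: Δψ = +1.4744, q = Δφ/Δψ = 0.6404, d_rh = R√(Δφ²+q²Δλ²) = 8583.3 km
Excess = 8583.3 − 8132.5 = 450.8 ≈ 451 km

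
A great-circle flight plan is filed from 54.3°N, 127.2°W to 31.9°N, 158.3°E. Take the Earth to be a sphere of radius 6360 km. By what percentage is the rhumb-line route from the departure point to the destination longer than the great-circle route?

Great circle: σ = 0.9746 rad → d_gc = Rσ = 6198.2 km
Rhumb: Δφ = -0.3910, Δλ = -1.3003, Δψ = -0.5451, q = Δφ/Δψ = 0.7172 → d_rh = R√(Δφ²+q²Δλ²) = 6430.9 km
Excess = (6430.9 − 6198.2) / 6198.2 = 232.7 / 6198.2 = 3.754% ≈ 3.8%

3.8%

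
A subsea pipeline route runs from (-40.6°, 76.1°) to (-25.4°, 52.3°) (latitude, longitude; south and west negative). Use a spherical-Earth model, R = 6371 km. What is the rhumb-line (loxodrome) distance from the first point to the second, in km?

2780 km

Rhumb course C = atan2(Δλ, Δψ) with Δψ = ln[tan(π/4+φ₂/2)/tan(π/4+φ₁/2)] = +0.3180, Δλ = -0.4154 → C = 307.44°
d = R·|Δφ| / |cos C| = 6371·0.26529 / 0.60793 = 2780 km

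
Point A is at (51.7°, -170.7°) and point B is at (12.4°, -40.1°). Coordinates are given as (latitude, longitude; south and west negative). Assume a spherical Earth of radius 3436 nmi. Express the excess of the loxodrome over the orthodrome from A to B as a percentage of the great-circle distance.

10.4%

Great circle: σ = 1.7982 rad → d_gc = Rσ = 6178.5 nmi
Rhumb: Δφ = -0.6859, Δλ = +2.2794, Δψ = -0.8396, q = Δφ/Δψ = 0.8170 → d_rh = R√(Δφ²+q²Δλ²) = 6819.0 nmi
Excess = (6819.0 − 6178.5) / 6178.5 = 640.5 / 6178.5 = 10.37% ≈ 10.4%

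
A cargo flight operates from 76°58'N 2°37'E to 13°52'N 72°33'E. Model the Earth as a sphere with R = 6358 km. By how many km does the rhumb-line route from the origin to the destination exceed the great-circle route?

298 km

Great circle: cos σ = sin φ₁ sin φ₂ + cos φ₁ cos φ₂ cos Δλ,  σ = 1.2571 rad → d_gc = 7992.4 km
Rhumb line: Δψ = -1.9251, q = Δφ/Δψ = 0.5721, d_rh = R√(Δφ²+q²Δλ²) = 8290.8 km
Excess = 8290.8 − 7992.4 = 298.4 ≈ 298 km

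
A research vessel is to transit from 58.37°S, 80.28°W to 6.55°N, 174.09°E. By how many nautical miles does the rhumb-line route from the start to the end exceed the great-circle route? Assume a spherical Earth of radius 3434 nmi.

288 nmi

Great circle: cos σ = sin φ₁ sin φ₂ + cos φ₁ cos φ₂ cos Δλ,  σ = 1.8106 rad → d_gc = 6217.5 nmi
Rhumb line: Δψ = +1.3760, q = Δφ/Δψ = 0.8235, d_rh = R√(Δφ²+q²Δλ²) = 6505.2 nmi
Excess = 6505.2 − 6217.5 = 287.7 ≈ 288 nmi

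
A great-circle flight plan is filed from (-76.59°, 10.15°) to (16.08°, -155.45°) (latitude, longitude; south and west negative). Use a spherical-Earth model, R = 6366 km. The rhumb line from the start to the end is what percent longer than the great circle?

Great circle: σ = 2.0775 rad → d_gc = Rσ = 13225.2 km
Rhumb: Δφ = +1.6174, Δλ = -2.8903, Δψ = +2.4252, q = Δφ/Δψ = 0.6669 → d_rh = R√(Δφ²+q²Δλ²) = 16018.3 km
Excess = (16018.3 − 13225.2) / 13225.2 = 2793.1 / 13225.2 = 21.12% ≈ 21.1%

21.1%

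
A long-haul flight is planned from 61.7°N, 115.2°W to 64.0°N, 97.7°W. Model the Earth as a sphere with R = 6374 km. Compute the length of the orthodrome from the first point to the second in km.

Haversine: a = sin²(Δφ/2)+cos φ₁ cos φ₂ sin²(Δλ/2) = 0.00521;  σ = 2·atan2(√a,√(1−a))
σ = 8.280° → d = Rσ = 6374·0.14452 = 921 km

921 km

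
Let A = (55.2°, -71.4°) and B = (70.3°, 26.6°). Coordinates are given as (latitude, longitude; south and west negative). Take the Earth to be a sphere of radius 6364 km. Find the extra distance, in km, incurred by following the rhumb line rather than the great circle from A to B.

505 km

Great circle: cos σ = sin φ₁ sin φ₂ + cos φ₁ cos φ₂ cos Δλ,  σ = 0.7283 rad → d_gc = 4634.8 km
Rhumb line: Δψ = +0.5905, q = Δφ/Δψ = 0.4463, d_rh = R√(Δφ²+q²Δλ²) = 5139.5 km
Excess = 5139.5 − 4634.8 = 504.7 ≈ 505 km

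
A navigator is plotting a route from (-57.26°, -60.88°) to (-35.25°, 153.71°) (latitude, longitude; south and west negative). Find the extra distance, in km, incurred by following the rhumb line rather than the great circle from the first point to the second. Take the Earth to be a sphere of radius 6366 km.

1996 km

Great circle: cos σ = sin φ₁ sin φ₂ + cos φ₁ cos φ₂ cos Δλ,  σ = 1.4486 rad → d_gc = 9222.0 km
Rhumb line: Δψ = +0.5669, q = Δφ/Δψ = 0.6777, d_rh = R√(Δφ²+q²Δλ²) = 11218.3 km
Excess = 11218.3 − 9222.0 = 1996.3 ≈ 1996 km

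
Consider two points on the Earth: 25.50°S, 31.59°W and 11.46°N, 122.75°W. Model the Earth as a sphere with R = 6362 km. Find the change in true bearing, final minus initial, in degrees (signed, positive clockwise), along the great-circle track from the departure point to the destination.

+15.0°

At departure: θ₁ = atan2(sin Δλ cos φ₂, cos φ₁ sin φ₂ − sin φ₁ cos φ₂ cos Δλ) = 279.89°
At arrival: θ₂ = atan2(sin Δλ cos φ₁, −cos φ₂ sin φ₁ + sin φ₂ cos φ₁ cos Δλ) = 294.87°
Δθ = θ₂ − θ₁ = +15.0°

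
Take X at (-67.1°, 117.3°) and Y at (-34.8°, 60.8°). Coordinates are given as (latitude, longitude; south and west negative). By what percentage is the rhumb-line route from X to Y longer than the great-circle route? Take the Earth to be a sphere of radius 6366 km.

Great circle: σ = 0.7925 rad → d_gc = Rσ = 5044.8 km
Rhumb: Δφ = +0.5637, Δλ = -0.9861, Δψ = +0.9482, q = Δφ/Δψ = 0.5945 → d_rh = R√(Δφ²+q²Δλ²) = 5177.7 km
Excess = (5177.7 − 5044.8) / 5044.8 = 132.9 / 5044.8 = 2.63% ≈ 2.6%

2.6%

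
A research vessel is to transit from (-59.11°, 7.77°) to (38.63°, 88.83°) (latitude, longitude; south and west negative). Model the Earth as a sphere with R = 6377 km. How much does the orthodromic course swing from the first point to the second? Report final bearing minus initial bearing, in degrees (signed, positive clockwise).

At departure: θ₁ = atan2(sin Δλ cos φ₂, cos φ₁ sin φ₂ − sin φ₁ cos φ₂ cos Δλ) = 61.18°
At arrival: θ₂ = atan2(sin Δλ cos φ₁, −cos φ₂ sin φ₁ + sin φ₂ cos φ₁ cos Δλ) = 35.15°
Δθ = θ₂ − θ₁ = -26.0°

-26.0°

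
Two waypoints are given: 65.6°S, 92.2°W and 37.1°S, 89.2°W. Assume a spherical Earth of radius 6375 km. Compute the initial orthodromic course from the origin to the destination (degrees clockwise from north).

5.0°

θ = atan2( sin Δλ·cos φ₂ ,  cos φ₁ sin φ₂ − sin φ₁ cos φ₂ cos Δλ )
  = atan2(+0.0417, +0.4762) = 5.01°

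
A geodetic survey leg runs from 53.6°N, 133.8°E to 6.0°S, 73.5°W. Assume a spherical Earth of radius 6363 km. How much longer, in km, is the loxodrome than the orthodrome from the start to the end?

1774 km

Great circle: cos σ = sin φ₁ sin φ₂ + cos φ₁ cos φ₂ cos Δλ,  σ = 2.2251 rad → d_gc = 14158.0 km
Rhumb line: Δψ = -1.2173, q = Δφ/Δψ = 0.8545, d_rh = R√(Δφ²+q²Δλ²) = 15931.6 km
Excess = 15931.6 − 14158.0 = 1773.6 ≈ 1774 km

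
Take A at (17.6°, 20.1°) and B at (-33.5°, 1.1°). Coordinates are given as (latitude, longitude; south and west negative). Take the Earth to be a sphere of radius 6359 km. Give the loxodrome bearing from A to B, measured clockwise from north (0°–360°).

199.6°

Meridional parts: M(φ₁)=+0.3121, M(φ₂)=-0.6212 → ΔM = -0.9333;  Δλ = -0.3316 rad
tan C = Δλ / ΔM = +0.3553 → C = 199.56°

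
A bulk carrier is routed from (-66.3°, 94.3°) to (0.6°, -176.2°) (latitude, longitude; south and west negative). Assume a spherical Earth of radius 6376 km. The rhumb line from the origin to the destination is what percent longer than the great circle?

4.4%

Great circle: σ = 1.5769 rad → d_gc = Rσ = 10054.2 km
Rhumb: Δφ = +1.1676, Δλ = +1.5621, Δψ = +1.5720, q = Δφ/Δψ = 0.7428 → d_rh = R√(Δφ²+q²Δλ²) = 10495.4 km
Excess = (10495.4 − 10054.2) / 10054.2 = 441.2 / 10054.2 = 4.39% ≈ 4.4%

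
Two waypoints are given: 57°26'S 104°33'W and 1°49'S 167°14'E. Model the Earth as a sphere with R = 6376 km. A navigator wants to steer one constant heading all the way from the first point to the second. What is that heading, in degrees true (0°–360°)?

307.9°

Meridional parts: M(φ₁)=-1.2306, M(φ₂)=-0.0317 → ΔM = +1.1989;  Δλ = -1.5397 rad
tan C = Δλ / ΔM = -1.2842 → C = 307.91°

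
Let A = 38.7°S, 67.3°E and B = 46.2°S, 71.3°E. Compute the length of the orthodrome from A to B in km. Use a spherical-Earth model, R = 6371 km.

896 km

Haversine: a = sin²(Δφ/2)+cos φ₁ cos φ₂ sin²(Δλ/2) = 0.00494;  σ = 2·atan2(√a,√(1−a))
σ = 8.057° → d = Rσ = 6371·0.14062 = 896 km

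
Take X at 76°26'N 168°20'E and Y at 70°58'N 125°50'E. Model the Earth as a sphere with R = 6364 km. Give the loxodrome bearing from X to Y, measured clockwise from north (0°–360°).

Δψ = ln[tan(π/4+φ₂/2)/tan(π/4+φ₁/2)] = -0.3431
Δλ = -0.7418 rad (taken the short way round)
course = atan2(Δλ, Δψ) = 245.17°

245.2°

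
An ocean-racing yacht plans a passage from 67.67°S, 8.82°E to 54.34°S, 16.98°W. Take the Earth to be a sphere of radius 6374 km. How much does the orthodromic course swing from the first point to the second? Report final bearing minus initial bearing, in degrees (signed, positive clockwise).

At departure: θ₁ = atan2(sin Δλ cos φ₂, cos φ₁ sin φ₂ − sin φ₁ cos φ₂ cos Δλ) = 304.87°
At arrival: θ₂ = atan2(sin Δλ cos φ₁, −cos φ₂ sin φ₁ + sin φ₂ cos φ₁ cos Δλ) = 327.68°
Δθ = θ₂ − θ₁ = +22.8°

+22.8°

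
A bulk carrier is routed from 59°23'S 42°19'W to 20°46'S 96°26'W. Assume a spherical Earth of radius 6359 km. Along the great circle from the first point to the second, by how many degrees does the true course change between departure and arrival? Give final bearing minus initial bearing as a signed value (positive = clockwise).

At departure: θ₁ = atan2(sin Δλ cos φ₂, cos φ₁ sin φ₂ − sin φ₁ cos φ₂ cos Δλ) = 291.02°
At arrival: θ₂ = atan2(sin Δλ cos φ₁, −cos φ₂ sin φ₁ + sin φ₂ cos φ₁ cos Δλ) = 329.44°
Δθ = θ₂ − θ₁ = +38.4°

+38.4°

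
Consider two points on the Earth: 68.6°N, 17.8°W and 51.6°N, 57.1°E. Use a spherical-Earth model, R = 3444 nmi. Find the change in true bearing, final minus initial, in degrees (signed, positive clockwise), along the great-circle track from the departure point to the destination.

At departure: θ₁ = atan2(sin Δλ cos φ₂, cos φ₁ sin φ₂ − sin φ₁ cos φ₂ cos Δλ) = 77.29°
At arrival: θ₂ = atan2(sin Δλ cos φ₁, −cos φ₂ sin φ₁ + sin φ₂ cos φ₁ cos Δλ) = 145.04°
Δθ = θ₂ − θ₁ = +67.8°

+67.8°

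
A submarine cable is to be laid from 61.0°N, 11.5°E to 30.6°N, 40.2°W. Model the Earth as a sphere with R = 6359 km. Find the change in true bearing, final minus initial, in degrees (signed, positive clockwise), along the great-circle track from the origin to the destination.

At departure: θ₁ = atan2(sin Δλ cos φ₂, cos φ₁ sin φ₂ − sin φ₁ cos φ₂ cos Δλ) = 251.98°
At arrival: θ₂ = atan2(sin Δλ cos φ₁, −cos φ₂ sin φ₁ + sin φ₂ cos φ₁ cos Δλ) = 212.38°
Δθ = θ₂ − θ₁ = -39.6°

-39.6°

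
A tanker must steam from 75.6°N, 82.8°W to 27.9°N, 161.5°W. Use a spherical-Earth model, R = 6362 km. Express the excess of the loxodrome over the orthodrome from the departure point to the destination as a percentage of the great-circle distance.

5.5%

Great circle: σ = 1.0515 rad → d_gc = Rσ = 6689.5 km
Rhumb: Δφ = -0.8325, Δλ = -1.3736, Δψ = -1.5614, q = Δφ/Δψ = 0.5332 → d_rh = R√(Δφ²+q²Δλ²) = 7054.2 km
Excess = (7054.2 − 6689.5) / 6689.5 = 364.7 / 6689.5 = 5.452% ≈ 5.5%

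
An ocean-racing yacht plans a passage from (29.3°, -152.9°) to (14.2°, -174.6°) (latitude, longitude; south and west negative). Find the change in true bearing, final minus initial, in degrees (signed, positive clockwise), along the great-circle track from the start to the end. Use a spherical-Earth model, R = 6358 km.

Initial bearing θ₁ = atan2(sin Δλ cos φ₂, cos φ₁ sin φ₂ − sin φ₁ cos φ₂ cos Δλ) = 237.67°
Final bearing θ₂ = (initial bearing from the destination back to the start) + 180° = 229.47°
Δθ = θ₂ − θ₁ = -8.2°

-8.2°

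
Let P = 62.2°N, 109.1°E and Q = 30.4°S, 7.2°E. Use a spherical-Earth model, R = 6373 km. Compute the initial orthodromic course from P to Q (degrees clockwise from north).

θ = atan2( sin Δλ·cos φ₂ ,  cos φ₁ sin φ₂ − sin φ₁ cos φ₂ cos Δλ )
  = atan2(-0.8440, -0.0787) = 264.67°

264.7°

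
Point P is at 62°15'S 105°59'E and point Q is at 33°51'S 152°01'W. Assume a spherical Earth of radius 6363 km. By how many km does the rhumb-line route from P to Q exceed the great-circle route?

Great circle: cos σ = sin φ₁ sin φ₂ + cos φ₁ cos φ₂ cos Δλ,  σ = 1.1455 rad → d_gc = 7289.0 km
Rhumb line: Δψ = +0.7698, q = Δφ/Δψ = 0.6439, d_rh = R√(Δφ²+q²Δλ²) = 7946.4 km
Excess = 7946.4 − 7289.0 = 657.4 ≈ 657 km

657 km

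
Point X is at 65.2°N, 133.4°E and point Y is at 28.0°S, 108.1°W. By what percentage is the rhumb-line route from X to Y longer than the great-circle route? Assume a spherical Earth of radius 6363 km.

4.9%

Great circle: σ = 2.2179 rad → d_gc = Rσ = 14112.6 km
Rhumb: Δφ = -1.6266, Δλ = +2.0682, Δψ = -2.0241, q = Δφ/Δψ = 0.8036 → d_rh = R√(Δφ²+q²Δλ²) = 14797.8 km
Excess = (14797.8 − 14112.6) / 14112.6 = 685.2 / 14112.6 = 4.86% ≈ 4.9%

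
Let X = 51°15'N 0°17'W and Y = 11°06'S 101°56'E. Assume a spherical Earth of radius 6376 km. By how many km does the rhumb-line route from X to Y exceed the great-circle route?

Great circle: cos σ = sin φ₁ sin φ₂ + cos φ₁ cos φ₂ cos Δλ,  σ = 1.8547 rad → d_gc = 11825.7 km
Rhumb line: Δψ = -1.2400, q = Δφ/Δψ = 0.8776, d_rh = R√(Δφ²+q²Δλ²) = 12156.8 km
Excess = 12156.8 − 11825.7 = 331.1 ≈ 331 km

331 km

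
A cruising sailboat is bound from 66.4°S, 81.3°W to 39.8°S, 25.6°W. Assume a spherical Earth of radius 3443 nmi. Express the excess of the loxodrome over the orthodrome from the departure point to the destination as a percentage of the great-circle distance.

Great circle: σ = 0.7076 rad → d_gc = Rσ = 2436.4 nmi
Rhumb: Δφ = +0.4643, Δλ = +0.9721, Δψ = +0.8075, q = Δφ/Δψ = 0.5749 → d_rh = R√(Δφ²+q²Δλ²) = 2501.7 nmi
Excess = (2501.7 − 2436.4) / 2436.4 = 65.3 / 2436.4 = 2.68% ≈ 2.7%

2.7%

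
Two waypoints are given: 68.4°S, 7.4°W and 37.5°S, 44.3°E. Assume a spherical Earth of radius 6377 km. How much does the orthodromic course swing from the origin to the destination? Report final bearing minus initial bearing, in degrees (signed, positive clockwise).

-43.7°

At departure: θ₁ = atan2(sin Δλ cos φ₂, cos φ₁ sin φ₂ − sin φ₁ cos φ₂ cos Δλ) = 69.48°
At arrival: θ₂ = atan2(sin Δλ cos φ₁, −cos φ₂ sin φ₁ + sin φ₂ cos φ₁ cos Δλ) = 25.76°
Δθ = θ₂ − θ₁ = -43.7°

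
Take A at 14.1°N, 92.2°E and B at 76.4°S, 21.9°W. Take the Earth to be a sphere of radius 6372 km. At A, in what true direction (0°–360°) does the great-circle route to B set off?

193.1°

N = sin Δλ·cos φ₂ = -0.2146;  D = cos φ₁ sin φ₂ − sin φ₁ cos φ₂ cos Δλ = -0.9193
initial course = atan2(N, D) = 193.14°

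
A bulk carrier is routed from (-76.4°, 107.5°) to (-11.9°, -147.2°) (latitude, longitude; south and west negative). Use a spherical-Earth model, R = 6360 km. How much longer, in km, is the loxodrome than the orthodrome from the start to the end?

819 km

Great circle: cos σ = sin φ₁ sin φ₂ + cos φ₁ cos φ₂ cos Δλ,  σ = 1.4306 rad → d_gc = 9098.8 km
Rhumb line: Δψ = +1.9174, q = Δφ/Δψ = 0.5871, d_rh = R√(Δφ²+q²Δλ²) = 9917.5 km
Excess = 9917.5 − 9098.8 = 818.7 ≈ 819 km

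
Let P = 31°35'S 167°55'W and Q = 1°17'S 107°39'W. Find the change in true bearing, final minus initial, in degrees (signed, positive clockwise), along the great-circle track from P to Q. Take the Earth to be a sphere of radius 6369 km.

-19.3°

Initial bearing θ₁ = atan2(sin Δλ cos φ₂, cos φ₁ sin φ₂ − sin φ₁ cos φ₂ cos Δλ) = 74.51°
Final bearing θ₂ = (initial bearing from the destination back to the start) + 180° = 55.20°
Δθ = θ₂ − θ₁ = -19.3°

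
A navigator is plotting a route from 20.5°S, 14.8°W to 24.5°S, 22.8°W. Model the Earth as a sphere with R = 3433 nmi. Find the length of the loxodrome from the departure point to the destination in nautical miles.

Rhumb course C = atan2(Δλ, Δψ) with Δψ = ln[tan(π/4+φ₂/2)/tan(π/4+φ₁/2)] = -0.0756, Δλ = -0.1396 → C = 241.57°
d = R·|Δφ| / |cos C| = 3433·0.06981 / 0.47606 = 503 nmi

503 nmi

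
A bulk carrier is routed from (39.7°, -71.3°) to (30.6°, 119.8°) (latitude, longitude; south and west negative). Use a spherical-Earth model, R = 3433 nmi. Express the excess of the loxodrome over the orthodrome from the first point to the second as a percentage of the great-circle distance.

26.8%

Great circle: σ = 1.9015 rad → d_gc = Rσ = 6527.8 nmi
Rhumb: Δφ = -0.1588, Δλ = -2.9479, Δψ = -0.1947, q = Δφ/Δψ = 0.8159 → d_rh = R√(Δφ²+q²Δλ²) = 8275.2 nmi
Excess = (8275.2 − 6527.8) / 6527.8 = 1747.4 / 6527.8 = 26.77% ≈ 26.8%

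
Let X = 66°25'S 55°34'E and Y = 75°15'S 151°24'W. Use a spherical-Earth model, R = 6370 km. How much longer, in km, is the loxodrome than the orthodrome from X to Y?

1428 km

Great circle: cos σ = sin φ₁ sin φ₂ + cos φ₁ cos φ₂ cos Δλ,  σ = 0.6510 rad → d_gc = 4146.7 km
Rhumb line: Δψ = -0.4780, q = Δφ/Δψ = 0.3225, d_rh = R√(Δφ²+q²Δλ²) = 5574.6 km
Excess = 5574.6 − 4146.7 = 1427.9 ≈ 1428 km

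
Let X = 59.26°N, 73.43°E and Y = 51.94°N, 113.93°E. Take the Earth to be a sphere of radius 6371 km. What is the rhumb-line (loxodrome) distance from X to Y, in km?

2663 km

Δψ = ln[tan(π/4+φ₂/2)/tan(π/4+φ₁/2)] = -0.2269;  Δφ = -0.1278 rad,  Δλ = +0.7069 rad
q = Δφ/Δψ = 0.5629
d = R·√(Δφ² + q²Δλ²) = 6371·0.41792 = 2663 km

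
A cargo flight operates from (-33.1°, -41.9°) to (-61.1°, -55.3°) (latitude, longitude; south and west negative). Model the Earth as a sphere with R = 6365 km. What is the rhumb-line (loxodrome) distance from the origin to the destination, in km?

3261 km

Δψ = ln[tan(π/4+φ₂/2)/tan(π/4+φ₁/2)] = -0.7432;  Δφ = -0.4887 rad,  Δλ = -0.2339 rad
q = Δφ/Δψ = 0.6576
d = R·√(Δφ² + q²Δλ²) = 6365·0.51232 = 3261 km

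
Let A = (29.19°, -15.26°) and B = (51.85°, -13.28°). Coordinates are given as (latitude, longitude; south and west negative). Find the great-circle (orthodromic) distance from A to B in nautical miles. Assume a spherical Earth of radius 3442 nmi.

1364 nmi

cos σ = sin φ₁ sin φ₂ + cos φ₁ cos φ₂ cos Δλ
      = sin(29.19°)sin(51.85°) + cos(29.19°)cos(51.85°)cos(1.98°) = 0.9225
σ = 22.708° → d = Rσ = 3442·0.39633 = 1364 nmi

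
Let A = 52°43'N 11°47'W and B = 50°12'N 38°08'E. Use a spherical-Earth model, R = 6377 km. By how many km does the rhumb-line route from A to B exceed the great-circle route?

Great circle: cos σ = sin φ₁ sin φ₂ + cos φ₁ cos φ₂ cos Δλ,  σ = 0.5336 rad → d_gc = 3403.1 km
Rhumb line: Δψ = -0.0705, q = Δφ/Δψ = 0.6229, d_rh = R√(Δφ²+q²Δλ²) = 3471.8 km
Excess = 3471.8 − 3403.1 = 68.7 ≈ 69 km

69 km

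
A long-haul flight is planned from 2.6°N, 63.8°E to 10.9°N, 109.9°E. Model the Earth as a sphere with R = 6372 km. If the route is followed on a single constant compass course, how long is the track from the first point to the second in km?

5170 km

Rhumb course C = atan2(Δλ, Δψ) with Δψ = ln[tan(π/4+φ₂/2)/tan(π/4+φ₁/2)] = +0.1460, Δλ = +0.8046 → C = 79.71°
d = R·|Δφ| / |cos C| = 6372·0.14486 / 0.17855 = 5170 km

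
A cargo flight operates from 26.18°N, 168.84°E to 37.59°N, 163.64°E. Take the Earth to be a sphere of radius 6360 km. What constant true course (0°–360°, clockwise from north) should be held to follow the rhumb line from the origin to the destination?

Δψ = ln[tan(π/4+φ₂/2)/tan(π/4+φ₁/2)] = +0.2352
Δλ = -0.0908 rad (taken the short way round)
course = atan2(Δλ, Δψ) = 338.90°

338.9°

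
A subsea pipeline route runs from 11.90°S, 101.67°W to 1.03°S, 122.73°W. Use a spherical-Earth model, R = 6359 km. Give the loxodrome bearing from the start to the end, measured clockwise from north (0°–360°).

297.5°

Meridional parts: M(φ₁)=-0.2092, M(φ₂)=-0.0180 → ΔM = +0.1912;  Δλ = -0.3676 rad
tan C = Δλ / ΔM = -1.9222 → C = 297.49°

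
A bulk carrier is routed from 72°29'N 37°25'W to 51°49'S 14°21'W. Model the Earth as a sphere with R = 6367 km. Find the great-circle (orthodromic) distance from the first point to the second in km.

Haversine: a = sin²(Δφ/2)+cos φ₁ cos φ₂ sin²(Δλ/2) = 0.78920;  σ = 2·atan2(√a,√(1−a))
σ = 125.338° → d = Rσ = 6367·2.18756 = 13928 km

13928 km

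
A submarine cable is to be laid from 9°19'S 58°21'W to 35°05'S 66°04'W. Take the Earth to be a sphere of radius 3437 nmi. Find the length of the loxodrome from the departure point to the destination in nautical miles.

Rhumb course C = atan2(Δλ, Δψ) with Δψ = ln[tan(π/4+φ₂/2)/tan(π/4+φ₁/2)] = -0.4913, Δλ = -0.1347 → C = 195.33°
d = R·|Δφ| / |cos C| = 3437·0.44971 / 0.96442 = 1603 nmi

1603 nmi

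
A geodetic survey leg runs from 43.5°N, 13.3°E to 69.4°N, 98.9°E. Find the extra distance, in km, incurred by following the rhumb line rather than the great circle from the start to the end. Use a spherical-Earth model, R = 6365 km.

388 km

Great circle: cos σ = sin φ₁ sin φ₂ + cos φ₁ cos φ₂ cos Δλ,  σ = 0.8447 rad → d_gc = 5376.81 km
Rhumb line: Δψ = +0.8604, q = Δφ/Δψ = 0.5254, d_rh = R√(Δφ²+q²Δλ²) = 5765.29 km
Excess = 5765.29 − 5376.81 = 388.48 ≈ 388 km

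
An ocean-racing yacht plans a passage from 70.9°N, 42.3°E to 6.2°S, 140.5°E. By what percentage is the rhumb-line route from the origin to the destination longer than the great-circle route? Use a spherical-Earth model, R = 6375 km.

Great circle: σ = 1.7198 rad → d_gc = Rσ = 10963.7 km
Rhumb: Δφ = -1.3456, Δλ = +1.7139, Δψ = -1.8908, q = Δφ/Δψ = 0.7117 → d_rh = R√(Δφ²+q²Δλ²) = 11578.3 km
Excess = (11578.3 − 10963.7) / 10963.7 = 614.6 / 10963.7 = 5.61% ≈ 5.6%

5.6%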